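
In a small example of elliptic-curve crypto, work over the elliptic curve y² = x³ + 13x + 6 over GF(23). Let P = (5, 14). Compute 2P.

tangent at (5, 14): λ = (3·5² + 13)/(2·14) ≡ 19/5. 5⁻¹ ≡ 14 (mod 23), so λ ≡ 19·14 ≡ 13.
  x = λ² - 5 - 5 = 169 - 10 ≡ 21; y = λ·(5 - 21) - 14 ≡ 8. → (21, 8)

(21, 8)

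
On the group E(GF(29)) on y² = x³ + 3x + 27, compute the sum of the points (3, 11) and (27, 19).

(3, 11) + (27, 19). λ = (19 - 11)/(27 - 3) ≡ 8/24 mod 29. 24⁻¹ ≡ 23 (mod 29), so λ ≡ 10.
  x = λ² - 3 - 27 = 100 - 30 ≡ 12; y = λ·(3 - 12) - 11 ≡ 15. → (12, 15)

(12, 15)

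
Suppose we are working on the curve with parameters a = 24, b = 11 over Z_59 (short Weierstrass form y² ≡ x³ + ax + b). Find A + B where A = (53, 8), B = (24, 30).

(53, 8) + (24, 30). λ = (30 - 8)/(24 - 53) ≡ 22/30 mod 59. 30⁻¹ ≡ 2 (mod 59), so λ ≡ 44.
  x = λ² - 53 - 24 = 1936 - 77 ≡ 30; y = λ·(53 - 30) - 8 ≡ 1. → (30, 1)

(30, 1)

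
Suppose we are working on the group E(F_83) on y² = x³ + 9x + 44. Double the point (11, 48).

tangent at (11, 48): λ = (3·11² + 9)/(2·48) ≡ 40/13. 13⁻¹ ≡ 32 (mod 83) since 13·32 = 416 ≡ 1, so λ ≡ 40·32 ≡ 35.
  x = λ² - 11 - 11 = 1225 - 22 ≡ 41; y = λ·(11 - 41) - 48 ≡ 64. → (41, 64)

(41, 64)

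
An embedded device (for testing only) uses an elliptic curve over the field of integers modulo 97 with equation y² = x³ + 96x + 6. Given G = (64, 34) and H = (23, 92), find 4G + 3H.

(86, 23)

First 4G:
Repeated addition: build up to 4G.
2G: tangent at (64, 34): λ = (3·64² + 96)/(2·34) ≡ 65/68. 68⁻¹ ≡ 10 (mod 97), so λ ≡ 65·10 ≡ 68.
  x = λ² - 64 - 64 = 4624 - 128 ≡ 34; y = λ·(64 - 34) - 34 ≡ 66. → (34, 66)
3G: (34, 66) + (64, 34). λ = (34 - 66)/(64 - 34) ≡ 65/30 mod 97. 30⁻¹ ≡ 55 (mod 97), so λ ≡ 83.
  x = λ² - 34 - 64 = 6889 - 98 ≡ 1; y = λ·(34 - 1) - 66 ≡ 54. → (1, 54)
4G: (1, 54) + (64, 34). λ = (34 - 54)/(64 - 1) ≡ 77/63 mod 97. 63⁻¹ ≡ 77 (mod 97), so λ ≡ 12.
  x = λ² - 1 - 64 = 144 - 65 ≡ 79; y = λ·(1 - 79) - 54 ≡ 77. → (79, 77)
4G = (79, 77).
Next 3H:
Repeated addition: build up to 3H.
2H: tangent at (23, 92): λ = (3·23² + 96)/(2·92) ≡ 34/87. 87⁻¹ ≡ 29 (mod 97), so λ ≡ 34·29 ≡ 16.
  x = λ² - 23 - 23 = 256 - 46 ≡ 16; y = λ·(23 - 16) - 92 ≡ 20. → (16, 20)
3H: (16, 20) + (23, 92). λ = (92 - 20)/(23 - 16) ≡ 72/7 mod 97. 7⁻¹ ≡ 14 (mod 97) since 7·14 = 98 ≡ 1, so λ ≡ 38.
  x = λ² - 16 - 23 = 1444 - 39 ≡ 47; y = λ·(16 - 47) - 20 ≡ 63. → (47, 63)
3H = (47, 63).
Finally 4G + 3H:
(79, 77) + (47, 63). λ = (63 - 77)/(47 - 79) ≡ 83/65 mod 97. 65⁻¹ ≡ 3 (mod 97) since 65·3 = 195 ≡ 1, so λ ≡ 55.
  x = λ² - 79 - 47 = 3025 - 126 ≡ 86; y = λ·(79 - 86) - 77 ≡ 23. → (86, 23)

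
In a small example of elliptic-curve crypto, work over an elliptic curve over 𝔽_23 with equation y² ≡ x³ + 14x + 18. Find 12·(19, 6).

Write P = (19, 6).
Repeated addition: build up to 12P.
2P: tangent at (19, 6): λ = (3·19² + 14)/(2·6) ≡ 16/12. 12⁻¹ ≡ 2 (mod 23) since 12·2 = 24 ≡ 1, so λ ≡ 16·2 ≡ 9.
  x = λ² - 19 - 19 = 81 - 38 ≡ 20; y = λ·(19 - 20) - 6 ≡ 8. → (20, 8)
3P: (20, 8) + (19, 6). λ = (6 - 8)/(19 - 20) ≡ 21/22 mod 23. 22⁻¹ ≡ 22 (mod 23), so λ ≡ 2.
  x = λ² - 20 - 19 = 4 - 39 ≡ 11; y = λ·(20 - 11) - 8 ≡ 10. → (11, 10)
4P: (11, 10) + (19, 6). λ = (6 - 10)/(19 - 11) ≡ 19/8 mod 23. 8⁻¹ ≡ 3 (mod 23) since 8·3 = 24 ≡ 1, so λ ≡ 11.
  x = λ² - 11 - 19 = 121 - 30 ≡ 22; y = λ·(11 - 22) - 10 ≡ 7. → (22, 7)
5P: (22, 7) + (19, 6). λ = (6 - 7)/(19 - 22) ≡ 22/20 mod 23. 20⁻¹ ≡ 15 (mod 23) since 20·15 = 300 ≡ 1, so λ ≡ 8.
  x = λ² - 22 - 19 = 64 - 41 ≡ 0; y = λ·(22 - 0) - 7 ≡ 8. → (0, 8)
6P: (0, 8) + (19, 6). λ = (6 - 8)/(19 - 0) ≡ 21/19 mod 23. 19⁻¹ ≡ 17 (mod 23) since 19·17 = 323 ≡ 1, so λ ≡ 12.
  x = λ² - 0 - 19 = 144 - 19 ≡ 10; y = λ·(0 - 10) - 8 ≡ 10. → (10, 10)
7P: (10, 10) + (19, 6). λ = (6 - 10)/(19 - 10) ≡ 19/9 mod 23. 9⁻¹ ≡ 18 (mod 23), so λ ≡ 20.
  x = λ² - 10 - 19 = 400 - 29 ≡ 3; y = λ·(10 - 3) - 10 ≡ 15. → (3, 15)
8P: (3, 15) + (19, 6). λ = (6 - 15)/(19 - 3) ≡ 14/16 mod 23. 16⁻¹ ≡ 13 (mod 23), so λ ≡ 21.
  x = λ² - 3 - 19 = 441 - 22 ≡ 5; y = λ·(3 - 5) - 15 ≡ 12. → (5, 12)
9P: (5, 12) + (19, 6). λ = (6 - 12)/(19 - 5) ≡ 17/14 mod 23. 14⁻¹ ≡ 5 (mod 23) since 14·5 = 70 ≡ 1, so λ ≡ 16.
  x = λ² - 5 - 19 = 256 - 24 ≡ 2; y = λ·(5 - 2) - 12 ≡ 13. → (2, 13)
10P: (2, 13) + (19, 6). λ = (6 - 13)/(19 - 2) ≡ 16/17 mod 23. 17⁻¹ ≡ 19 (mod 23) since 17·19 = 323 ≡ 1, so λ ≡ 5.
  x = λ² - 2 - 19 = 25 - 21 ≡ 4; y = λ·(2 - 4) - 13 ≡ 0. → (4, 0)
11P: (4, 0) + (19, 6). λ = (6 - 0)/(19 - 4) ≡ 6/15 mod 23. 15⁻¹ ≡ 20 (mod 23), so λ ≡ 5.
  x = λ² - 4 - 19 = 25 - 23 ≡ 2; y = λ·(4 - 2) - 0 ≡ 10. → (2, 10)
12P: (2, 10) + (19, 6). λ = (6 - 10)/(19 - 2) ≡ 19/17 mod 23. 17⁻¹ ≡ 19 (mod 23), so λ ≡ 16.
  x = λ² - 2 - 19 = 256 - 21 ≡ 5; y = λ·(2 - 5) - 10 ≡ 11. → (5, 11)

(5, 11)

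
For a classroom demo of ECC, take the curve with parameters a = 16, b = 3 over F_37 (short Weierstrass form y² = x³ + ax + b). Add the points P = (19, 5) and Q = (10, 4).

(19, 5) + (10, 4). λ = (4 - 5)/(10 - 19) ≡ 36/28 mod 37. 28⁻¹ ≡ 4 (mod 37), so λ ≡ 33.
  x = λ² - 19 - 10 = 1089 - 29 ≡ 24; y = λ·(19 - 24) - 5 ≡ 15. → (24, 15)

(24, 15)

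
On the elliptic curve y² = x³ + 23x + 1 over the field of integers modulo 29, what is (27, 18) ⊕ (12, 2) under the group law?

(28, 8)

(27, 18) + (12, 2). λ = (2 - 18)/(12 - 27) ≡ 13/14 mod 29. 14⁻¹ ≡ 27 (mod 29), so λ ≡ 3.
  x = λ² - 27 - 12 = 9 - 39 ≡ 28; y = λ·(27 - 28) - 18 ≡ 8. → (28, 8)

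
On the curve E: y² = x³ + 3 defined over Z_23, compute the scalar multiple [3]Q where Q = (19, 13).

Repeated addition: build up to 3Q.
2Q: tangent at (19, 13): λ = (3·19² + 0)/(2·13) ≡ 2/3. 3⁻¹ ≡ 8 (mod 23) since 3·8 = 24 ≡ 1, so λ ≡ 2·8 ≡ 16.
  x = λ² - 19 - 19 = 256 - 38 ≡ 11; y = λ·(19 - 11) - 13 ≡ 0. → (11, 0)
3Q: (11, 0) + (19, 13). λ = (13 - 0)/(19 - 11) ≡ 13/8 mod 23. 8⁻¹ ≡ 3 (mod 23), so λ ≡ 16.
  x = λ² - 11 - 19 = 256 - 30 ≡ 19; y = λ·(11 - 19) - 0 ≡ 10. → (19, 10)

(19, 10)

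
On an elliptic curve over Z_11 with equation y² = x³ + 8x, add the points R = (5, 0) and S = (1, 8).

(9, 8)

(5, 0) + (1, 8). λ = (8 - 0)/(1 - 5) ≡ 8/7 mod 11. 7⁻¹ ≡ 8 (mod 11) since 7·8 = 56 ≡ 1, so λ ≡ 9.
  x = λ² - 5 - 1 = 81 - 6 ≡ 9; y = λ·(5 - 9) - 0 ≡ 8. → (9, 8)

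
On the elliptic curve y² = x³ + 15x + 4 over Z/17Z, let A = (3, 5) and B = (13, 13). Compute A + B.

(3, 12)

(3, 5) + (13, 13). λ = (13 - 5)/(13 - 3) ≡ 8/10 mod 17. 10⁻¹ ≡ 12 (mod 17) since 10·12 = 120 ≡ 1, so λ ≡ 11.
  x = λ² - 3 - 13 = 121 - 16 ≡ 3; y = λ·(3 - 3) - 5 ≡ 12. → (3, 12)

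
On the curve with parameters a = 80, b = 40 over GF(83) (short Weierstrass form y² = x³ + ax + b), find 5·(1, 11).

(70, 17)

Write G = (1, 11).
Double-and-add on 5 = (101)₂. Start with G = (1, 11) for the leading 1-bit.
double: tangent at (1, 11): λ = (3·1² + 80)/(2·11) ≡ 0/22. 22⁻¹ ≡ 34 (mod 83), so λ ≡ 0·34 ≡ 0.
  x = λ² - 1 - 1 = 0 - 2 ≡ 81; y = λ·(1 - 81) - 11 ≡ 72. → (81, 72)
double: tangent at (81, 72): λ = (3·81² + 80)/(2·72) ≡ 9/61. 61⁻¹ ≡ 49 (mod 83), so λ ≡ 9·49 ≡ 26.
  x = λ² - 81 - 81 = 676 - 162 ≡ 16; y = λ·(81 - 16) - 72 ≡ 41. → (16, 41)
add G: (16, 41) + (1, 11). λ = (11 - 41)/(1 - 16) ≡ 53/68 mod 83. 68⁻¹ ≡ 11 (mod 83), so λ ≡ 2.
  x = λ² - 16 - 1 = 4 - 17 ≡ 70; y = λ·(16 - 70) - 41 ≡ 17. → (70, 17)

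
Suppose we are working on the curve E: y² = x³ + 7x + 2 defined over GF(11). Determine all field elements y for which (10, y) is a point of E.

x³ + 7x + 2 = 1072 ≡ 5 (mod 11).
Square roots of 5 mod 11: 4 and 7 (since 4² = 16 ≡ 5).

4, 7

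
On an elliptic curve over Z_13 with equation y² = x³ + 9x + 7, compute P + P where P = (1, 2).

tangent at (1, 2): λ = (3·1² + 9)/(2·2) ≡ 12/4. 4⁻¹ ≡ 10 (mod 13) since 4·10 = 40 ≡ 1, so λ ≡ 12·10 ≡ 3.
  x = λ² - 1 - 1 = 9 - 2 ≡ 7; y = λ·(1 - 7) - 2 ≡ 6. → (7, 6)

(7, 6)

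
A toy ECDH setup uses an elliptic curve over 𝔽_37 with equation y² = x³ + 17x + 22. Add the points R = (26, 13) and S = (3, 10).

(29, 22)

(26, 13) + (3, 10). λ = (10 - 13)/(3 - 26) ≡ 34/14 mod 37. 14⁻¹ ≡ 8 (mod 37), so λ ≡ 13.
  x = λ² - 26 - 3 = 169 - 29 ≡ 29; y = λ·(26 - 29) - 13 ≡ 22. → (29, 22)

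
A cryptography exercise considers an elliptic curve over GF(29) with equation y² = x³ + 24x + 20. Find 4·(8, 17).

Write G = (8, 17).
Double-and-add on 4 = (100)₂. Start with G = (8, 17) for the leading 1-bit.
double: tangent at (8, 17): λ = (3·8² + 24)/(2·17) ≡ 13/5. 5⁻¹ ≡ 6 (mod 29), so λ ≡ 13·6 ≡ 20.
  x = λ² - 8 - 8 = 400 - 16 ≡ 7; y = λ·(8 - 7) - 17 ≡ 3. → (7, 3)
double: tangent at (7, 3): λ = (3·7² + 24)/(2·3) ≡ 26/6. 6⁻¹ ≡ 5 (mod 29) since 6·5 = 30 ≡ 1, so λ ≡ 26·5 ≡ 14.
  x = λ² - 7 - 7 = 196 - 14 ≡ 8; y = λ·(7 - 8) - 3 ≡ 12. → (8, 12)

(8, 12)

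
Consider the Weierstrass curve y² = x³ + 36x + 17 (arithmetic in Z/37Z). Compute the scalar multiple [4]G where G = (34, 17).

(27, 10)

Double-and-add on 4 = (100)₂. Start with G = (34, 17) for the leading 1-bit.
double: tangent at (34, 17): λ = (3·34² + 36)/(2·17) ≡ 26/34. 34⁻¹ ≡ 12 (mod 37), so λ ≡ 26·12 ≡ 16.
  x = λ² - 34 - 34 = 256 - 68 ≡ 3; y = λ·(34 - 3) - 17 ≡ 35. → (3, 35)
double: tangent at (3, 35): λ = (3·3² + 36)/(2·35) ≡ 26/33. 33⁻¹ ≡ 9 (mod 37), so λ ≡ 26·9 ≡ 12.
  x = λ² - 3 - 3 = 144 - 6 ≡ 27; y = λ·(3 - 27) - 35 ≡ 10. → (27, 10)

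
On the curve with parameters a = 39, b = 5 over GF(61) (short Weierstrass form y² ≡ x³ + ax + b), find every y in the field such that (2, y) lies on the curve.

x³ + 39x + 5 = 91 ≡ 30 (mod 61).
30 is a non-residue mod 61; no y exists.

none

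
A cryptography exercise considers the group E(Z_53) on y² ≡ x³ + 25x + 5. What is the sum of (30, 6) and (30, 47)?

O

The two points share x = 30 and their y-coordinates satisfy 6 + 47 ≡ 0 (mod 53), so they are inverses. Their sum is 𝒪.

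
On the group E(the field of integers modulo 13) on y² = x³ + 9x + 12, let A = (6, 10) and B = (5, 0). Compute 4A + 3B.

First 4A:
Double-and-add on 4 = (100)₂. Start with A = (6, 10) for the leading 1-bit.
double: tangent at (6, 10): λ = (3·6² + 9)/(2·10) ≡ 0/7. 7⁻¹ ≡ 2 (mod 13) since 7·2 = 14 ≡ 1, so λ ≡ 0·2 ≡ 0.
  x = λ² - 6 - 6 = 0 - 12 ≡ 1; y = λ·(6 - 1) - 10 ≡ 3. → (1, 3)
double: tangent at (1, 3): λ = (3·1² + 9)/(2·3) ≡ 12/6. 6⁻¹ ≡ 11 (mod 13), so λ ≡ 12·11 ≡ 2.
  x = λ² - 1 - 1 = 4 - 2 ≡ 2; y = λ·(1 - 2) - 3 ≡ 8. → (2, 8)
4A = (2, 8).
Next 3B:
Repeated addition: build up to 3B.
2B: (5, 0) + (5, 0): same x and y₁ ≡ -y₂, so the sum is O.
3B: O + (5, 0) = (5, 0) (identity).
3B = (5, 0).
Finally 4A + 3B:
(2, 8) + (5, 0). λ = (0 - 8)/(5 - 2) ≡ 5/3 mod 13. 3⁻¹ ≡ 9 (mod 13), so λ ≡ 6.
  x = λ² - 2 - 5 = 36 - 7 ≡ 3; y = λ·(2 - 3) - 8 ≡ 12. → (3, 12)

(3, 12)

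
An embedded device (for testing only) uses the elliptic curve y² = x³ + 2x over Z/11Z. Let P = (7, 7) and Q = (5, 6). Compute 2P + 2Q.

First 2P:
Repeated addition: build up to 2P.
2P: tangent at (7, 7): λ = (3·7² + 2)/(2·7) ≡ 6/3. 3⁻¹ ≡ 4 (mod 11) since 3·4 = 12 ≡ 1, so λ ≡ 6·4 ≡ 2.
  x = λ² - 7 - 7 = 4 - 14 ≡ 1; y = λ·(7 - 1) - 7 ≡ 5. → (1, 5)
2P = (1, 5).
Next 2Q:
Repeated addition: build up to 2Q.
2Q: tangent at (5, 6): λ = (3·5² + 2)/(2·6) ≡ 0/1. 1⁻¹ ≡ 1 (mod 11), so λ ≡ 0·1 ≡ 0.
  x = λ² - 5 - 5 = 0 - 10 ≡ 1; y = λ·(5 - 1) - 6 ≡ 5. → (1, 5)
2Q = (1, 5).
Finally 2P + 2Q:
tangent at (1, 5): λ = (3·1² + 2)/(2·5) ≡ 5/10. 10⁻¹ ≡ 10 (mod 11) since 10·10 = 100 ≡ 1, so λ ≡ 5·10 ≡ 6.
  x = λ² - 1 - 1 = 36 - 2 ≡ 1; y = λ·(1 - 1) - 5 ≡ 6. → (1, 6)

(1, 6)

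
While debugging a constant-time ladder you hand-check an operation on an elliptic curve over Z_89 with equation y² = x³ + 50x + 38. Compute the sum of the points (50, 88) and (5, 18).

(54, 64)

(50, 88) + (5, 18). λ = (18 - 88)/(5 - 50) ≡ 19/44 mod 89. 44⁻¹ ≡ 87 (mod 89), so λ ≡ 51.
  x = λ² - 50 - 5 = 2601 - 55 ≡ 54; y = λ·(50 - 54) - 88 ≡ 64. → (54, 64)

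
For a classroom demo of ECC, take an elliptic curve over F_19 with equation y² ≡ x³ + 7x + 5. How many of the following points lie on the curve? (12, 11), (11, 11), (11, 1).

(12, 11): 11² ≡ 7, rhs ≡ 12 → off.
(11, 11): 11² ≡ 7, rhs ≡ 7 → on.
(11, 1): 1² ≡ 1, rhs ≡ 7 → off.

1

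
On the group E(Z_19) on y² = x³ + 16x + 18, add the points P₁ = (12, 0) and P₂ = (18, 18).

(17, 4)

(12, 0) + (18, 18). λ = (18 - 0)/(18 - 12) ≡ 18/6 mod 19. 6⁻¹ ≡ 16 (mod 19) since 6·16 = 96 ≡ 1, so λ ≡ 3.
  x = λ² - 12 - 18 = 9 - 30 ≡ 17; y = λ·(12 - 17) - 0 ≡ 4. → (17, 4)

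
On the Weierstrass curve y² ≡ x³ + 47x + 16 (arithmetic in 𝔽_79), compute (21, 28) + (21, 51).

The two points share x = 21 and their y-coordinates satisfy 28 + 51 ≡ 0 (mod 79), so they are inverses. Their sum is 𝒪.

O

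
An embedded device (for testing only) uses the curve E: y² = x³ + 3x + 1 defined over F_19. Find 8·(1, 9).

Write G = (1, 9).
Repeated addition: build up to 8G.
2G: tangent at (1, 9): λ = (3·1² + 3)/(2·9) ≡ 6/18. 18⁻¹ ≡ 18 (mod 19), so λ ≡ 6·18 ≡ 13.
  x = λ² - 1 - 1 = 169 - 2 ≡ 15; y = λ·(1 - 15) - 9 ≡ 18. → (15, 18)
3G: (15, 18) + (1, 9). λ = (9 - 18)/(1 - 15) ≡ 10/5 mod 19. 5⁻¹ ≡ 4 (mod 19), so λ ≡ 2.
  x = λ² - 15 - 1 = 4 - 16 ≡ 7; y = λ·(15 - 7) - 18 ≡ 17. → (7, 17)
4G: (7, 17) + (1, 9). λ = (9 - 17)/(1 - 7) ≡ 11/13 mod 19. 13⁻¹ ≡ 3 (mod 19), so λ ≡ 14.
  x = λ² - 7 - 1 = 196 - 8 ≡ 17; y = λ·(7 - 17) - 17 ≡ 14. → (17, 14)
5G: (17, 14) + (1, 9). λ = (9 - 14)/(1 - 17) ≡ 14/3 mod 19. 3⁻¹ ≡ 13 (mod 19) since 3·13 = 39 ≡ 1, so λ ≡ 11.
  x = λ² - 17 - 1 = 121 - 18 ≡ 8; y = λ·(17 - 8) - 14 ≡ 9. → (8, 9)
6G: (8, 9) + (1, 9). λ = (9 - 9)/(1 - 8) ≡ 0/12 mod 19. 12⁻¹ ≡ 8 (mod 19) since 12·8 = 96 ≡ 1, so λ ≡ 0.
  x = λ² - 8 - 1 = 0 - 9 ≡ 10; y = λ·(8 - 10) - 9 ≡ 10. → (10, 10)
7G: (10, 10) + (1, 9). λ = (9 - 10)/(1 - 10) ≡ 18/10 mod 19. 10⁻¹ ≡ 2 (mod 19), so λ ≡ 17.
  x = λ² - 10 - 1 = 289 - 11 ≡ 12; y = λ·(10 - 12) - 10 ≡ 13. → (12, 13)
8G: (12, 13) + (1, 9). λ = (9 - 13)/(1 - 12) ≡ 15/8 mod 19. 8⁻¹ ≡ 12 (mod 19) since 8·12 = 96 ≡ 1, so λ ≡ 9.
  x = λ² - 12 - 1 = 81 - 13 ≡ 11; y = λ·(12 - 11) - 13 ≡ 15. → (11, 15)

(11, 15)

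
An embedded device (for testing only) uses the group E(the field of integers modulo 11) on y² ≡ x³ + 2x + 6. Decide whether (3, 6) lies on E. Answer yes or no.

no

y² = 6² ≡ 3; x³ + 2x + 6 = 39 ≡ 6 (mod 11). 3 ≠ 6.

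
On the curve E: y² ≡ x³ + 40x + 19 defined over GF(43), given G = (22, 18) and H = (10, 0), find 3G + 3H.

(35, 41)

First 3G:
Repeated addition: build up to 3G.
2G: tangent at (22, 18): λ = (3·22² + 40)/(2·18) ≡ 30/36. 36⁻¹ ≡ 6 (mod 43), so λ ≡ 30·6 ≡ 8.
  x = λ² - 22 - 22 = 64 - 44 ≡ 20; y = λ·(22 - 20) - 18 ≡ 41. → (20, 41)
3G: (20, 41) + (22, 18). λ = (18 - 41)/(22 - 20) ≡ 20/2 mod 43. 2⁻¹ ≡ 22 (mod 43), so λ ≡ 10.
  x = λ² - 20 - 22 = 100 - 42 ≡ 15; y = λ·(20 - 15) - 41 ≡ 9. → (15, 9)
3G = (15, 9).
Next 3H:
Repeated addition: build up to 3H.
2H: (10, 0) + (10, 0): same x and y₁ ≡ -y₂, so the sum is the point at infinity.
3H: the point at infinity + (10, 0) = (10, 0) (identity).
3H = (10, 0).
Finally 3G + 3H:
(15, 9) + (10, 0). λ = (0 - 9)/(10 - 15) ≡ 34/38 mod 43. 38⁻¹ ≡ 17 (mod 43) since 38·17 = 646 ≡ 1, so λ ≡ 19.
  x = λ² - 15 - 10 = 361 - 25 ≡ 35; y = λ·(15 - 35) - 9 ≡ 41. → (35, 41)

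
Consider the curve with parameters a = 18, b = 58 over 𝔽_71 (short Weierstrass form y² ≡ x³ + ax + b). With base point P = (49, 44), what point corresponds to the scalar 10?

(49, 27)

Repeated addition: build up to 10P.
2P: tangent at (49, 44): λ = (3·49² + 18)/(2·44) ≡ 50/17. 17⁻¹ ≡ 46 (mod 71) since 17·46 = 782 ≡ 1, so λ ≡ 50·46 ≡ 28.
  x = λ² - 49 - 49 = 784 - 98 ≡ 47; y = λ·(49 - 47) - 44 ≡ 12. → (47, 12)
3P: (47, 12) + (49, 44). λ = (44 - 12)/(49 - 47) ≡ 32/2 mod 71. 2⁻¹ ≡ 36 (mod 71) since 2·36 = 72 ≡ 1, so λ ≡ 16.
  x = λ² - 47 - 49 = 256 - 96 ≡ 18; y = λ·(47 - 18) - 12 ≡ 26. → (18, 26)
4P: (18, 26) + (49, 44). λ = (44 - 26)/(49 - 18) ≡ 18/31 mod 71. 31⁻¹ ≡ 55 (mod 71), so λ ≡ 67.
  x = λ² - 18 - 49 = 4489 - 67 ≡ 20; y = λ·(18 - 20) - 26 ≡ 53. → (20, 53)
5P: (20, 53) + (49, 44). λ = (44 - 53)/(49 - 20) ≡ 62/29 mod 71. 29⁻¹ ≡ 49 (mod 71), so λ ≡ 56.
  x = λ² - 20 - 49 = 3136 - 69 ≡ 14; y = λ·(20 - 14) - 53 ≡ 70. → (14, 70)
6P: (14, 70) + (49, 44). λ = (44 - 70)/(49 - 14) ≡ 45/35 mod 71. 35⁻¹ ≡ 69 (mod 71), so λ ≡ 52.
  x = λ² - 14 - 49 = 2704 - 63 ≡ 14; y = λ·(14 - 14) - 70 ≡ 1. → (14, 1)
7P: (14, 1) + (49, 44). λ = (44 - 1)/(49 - 14) ≡ 43/35 mod 71. 35⁻¹ ≡ 69 (mod 71), so λ ≡ 56.
  x = λ² - 14 - 49 = 3136 - 63 ≡ 20; y = λ·(14 - 20) - 1 ≡ 18. → (20, 18)
8P: (20, 18) + (49, 44). λ = (44 - 18)/(49 - 20) ≡ 26/29 mod 71. 29⁻¹ ≡ 49 (mod 71), so λ ≡ 67.
  x = λ² - 20 - 49 = 4489 - 69 ≡ 18; y = λ·(20 - 18) - 18 ≡ 45. → (18, 45)
9P: (18, 45) + (49, 44). λ = (44 - 45)/(49 - 18) ≡ 70/31 mod 71. 31⁻¹ ≡ 55 (mod 71), so λ ≡ 16.
  x = λ² - 18 - 49 = 256 - 67 ≡ 47; y = λ·(18 - 47) - 45 ≡ 59. → (47, 59)
10P: (47, 59) + (49, 44). λ = (44 - 59)/(49 - 47) ≡ 56/2 mod 71. 2⁻¹ ≡ 36 (mod 71) since 2·36 = 72 ≡ 1, so λ ≡ 28.
  x = λ² - 47 - 49 = 784 - 96 ≡ 49; y = λ·(47 - 49) - 59 ≡ 27. → (49, 27)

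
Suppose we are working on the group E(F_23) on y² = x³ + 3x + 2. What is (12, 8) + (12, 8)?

tangent at (12, 8): λ = (3·12² + 3)/(2·8) ≡ 21/16. 16⁻¹ ≡ 13 (mod 23), so λ ≡ 21·13 ≡ 20.
  x = λ² - 12 - 12 = 400 - 24 ≡ 8; y = λ·(12 - 8) - 8 ≡ 3. → (8, 3)

(8, 3)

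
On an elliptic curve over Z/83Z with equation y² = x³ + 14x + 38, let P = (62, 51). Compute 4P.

(71, 36)

Repeated addition: build up to 4P.
2P: tangent at (62, 51): λ = (3·62² + 14)/(2·51) ≡ 9/19. 19⁻¹ ≡ 35 (mod 83) since 19·35 = 665 ≡ 1, so λ ≡ 9·35 ≡ 66.
  x = λ² - 62 - 62 = 4356 - 124 ≡ 82; y = λ·(62 - 82) - 51 ≡ 40. → (82, 40)
3P: (82, 40) + (62, 51). λ = (51 - 40)/(62 - 82) ≡ 11/63 mod 83. 63⁻¹ ≡ 29 (mod 83), so λ ≡ 70.
  x = λ² - 82 - 62 = 4900 - 144 ≡ 25; y = λ·(82 - 25) - 40 ≡ 49. → (25, 49)
4P: (25, 49) + (62, 51). λ = (51 - 49)/(62 - 25) ≡ 2/37 mod 83. 37⁻¹ ≡ 9 (mod 83), so λ ≡ 18.
  x = λ² - 25 - 62 = 324 - 87 ≡ 71; y = λ·(25 - 71) - 49 ≡ 36. → (71, 36)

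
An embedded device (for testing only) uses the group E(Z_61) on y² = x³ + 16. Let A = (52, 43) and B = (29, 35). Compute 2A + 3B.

(12, 55)

First 2A:
Repeated addition: build up to 2A.
2A: tangent at (52, 43): λ = (3·52² + 0)/(2·43) ≡ 60/25. 25⁻¹ ≡ 22 (mod 61) since 25·22 = 550 ≡ 1, so λ ≡ 60·22 ≡ 39.
  x = λ² - 52 - 52 = 1521 - 104 ≡ 14; y = λ·(52 - 14) - 43 ≡ 36. → (14, 36)
2A = (14, 36).
Next 3B:
Repeated addition: build up to 3B.
2B: tangent at (29, 35): λ = (3·29² + 0)/(2·35) ≡ 22/9. 9⁻¹ ≡ 34 (mod 61), so λ ≡ 22·34 ≡ 16.
  x = λ² - 29 - 29 = 256 - 58 ≡ 15; y = λ·(29 - 15) - 35 ≡ 6. → (15, 6)
3B: (15, 6) + (29, 35). λ = (35 - 6)/(29 - 15) ≡ 29/14 mod 61. 14⁻¹ ≡ 48 (mod 61), so λ ≡ 50.
  x = λ² - 15 - 29 = 2500 - 44 ≡ 16; y = λ·(15 - 16) - 6 ≡ 5. → (16, 5)
3B = (16, 5).
Finally 2A + 3B:
(14, 36) + (16, 5). λ = (5 - 36)/(16 - 14) ≡ 30/2 mod 61. 2⁻¹ ≡ 31 (mod 61), so λ ≡ 15.
  x = λ² - 14 - 16 = 225 - 30 ≡ 12; y = λ·(14 - 12) - 36 ≡ 55. → (12, 55)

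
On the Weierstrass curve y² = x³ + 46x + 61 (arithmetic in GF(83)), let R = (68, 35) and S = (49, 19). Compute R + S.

(75, 29)

(68, 35) + (49, 19). λ = (19 - 35)/(49 - 68) ≡ 67/64 mod 83. 64⁻¹ ≡ 48 (mod 83), so λ ≡ 62.
  x = λ² - 68 - 49 = 3844 - 117 ≡ 75; y = λ·(68 - 75) - 35 ≡ 29. → (75, 29)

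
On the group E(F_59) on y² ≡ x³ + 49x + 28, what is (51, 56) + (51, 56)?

tangent at (51, 56): λ = (3·51² + 49)/(2·56) ≡ 5/53. 53⁻¹ ≡ 49 (mod 59), so λ ≡ 5·49 ≡ 9.
  x = λ² - 51 - 51 = 81 - 102 ≡ 38; y = λ·(51 - 38) - 56 ≡ 2. → (38, 2)

(38, 2)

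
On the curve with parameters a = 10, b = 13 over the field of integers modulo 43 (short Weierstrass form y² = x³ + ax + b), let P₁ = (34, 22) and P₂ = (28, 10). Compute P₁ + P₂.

(34, 22) + (28, 10). λ = (10 - 22)/(28 - 34) ≡ 31/37 mod 43. 37⁻¹ ≡ 7 (mod 43) since 37·7 = 259 ≡ 1, so λ ≡ 2.
  x = λ² - 34 - 28 = 4 - 62 ≡ 28; y = λ·(34 - 28) - 22 ≡ 33. → (28, 33)

(28, 33)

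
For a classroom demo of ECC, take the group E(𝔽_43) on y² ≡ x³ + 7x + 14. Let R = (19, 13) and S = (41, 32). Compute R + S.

(19, 13) + (41, 32). λ = (32 - 13)/(41 - 19) ≡ 19/22 mod 43. 22⁻¹ ≡ 2 (mod 43) since 22·2 = 44 ≡ 1, so λ ≡ 38.
  x = λ² - 19 - 41 = 1444 - 60 ≡ 8; y = λ·(19 - 8) - 13 ≡ 18. → (8, 18)

(8, 18)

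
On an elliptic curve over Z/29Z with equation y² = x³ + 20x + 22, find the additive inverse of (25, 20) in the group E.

-(25, 20) = (25, -20 mod 29) = (25, 9).

(25, 9)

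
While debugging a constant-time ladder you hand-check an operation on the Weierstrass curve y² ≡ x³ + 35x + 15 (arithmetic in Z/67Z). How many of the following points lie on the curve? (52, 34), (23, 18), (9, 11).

(52, 34): 34² ≡ 17, rhs ≡ 1 → off.
(23, 18): 18² ≡ 56, rhs ≡ 56 → on.
(9, 11): 11² ≡ 54, rhs ≡ 54 → on.

2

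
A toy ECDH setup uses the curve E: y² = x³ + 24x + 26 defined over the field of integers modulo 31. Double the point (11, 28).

(23, 2)

tangent at (11, 28): λ = (3·11² + 24)/(2·28) ≡ 15/25. 25⁻¹ ≡ 5 (mod 31), so λ ≡ 15·5 ≡ 13.
  x = λ² - 11 - 11 = 169 - 22 ≡ 23; y = λ·(11 - 23) - 28 ≡ 2. → (23, 2)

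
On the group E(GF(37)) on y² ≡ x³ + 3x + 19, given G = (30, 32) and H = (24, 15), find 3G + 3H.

(22, 15)

First 3G:
Repeated addition: build up to 3G.
2G: tangent at (30, 32): λ = (3·30² + 3)/(2·32) ≡ 2/27. 27⁻¹ ≡ 11 (mod 37), so λ ≡ 2·11 ≡ 22.
  x = λ² - 30 - 30 = 484 - 60 ≡ 17; y = λ·(30 - 17) - 32 ≡ 32. → (17, 32)
3G: (17, 32) + (30, 32). λ = (32 - 32)/(30 - 17) ≡ 0/13 mod 37. 13⁻¹ ≡ 20 (mod 37) since 13·20 = 260 ≡ 1, so λ ≡ 0.
  x = λ² - 17 - 30 = 0 - 47 ≡ 27; y = λ·(17 - 27) - 32 ≡ 5. → (27, 5)
3G = (27, 5).
Next 3H:
Repeated addition: build up to 3H.
2H: tangent at (24, 15): λ = (3·24² + 3)/(2·15) ≡ 29/30. 30⁻¹ ≡ 21 (mod 37) since 30·21 = 630 ≡ 1, so λ ≡ 29·21 ≡ 17.
  x = λ² - 24 - 24 = 289 - 48 ≡ 19; y = λ·(24 - 19) - 15 ≡ 33. → (19, 33)
3H: (19, 33) + (24, 15). λ = (15 - 33)/(24 - 19) ≡ 19/5 mod 37. 5⁻¹ ≡ 15 (mod 37) since 5·15 = 75 ≡ 1, so λ ≡ 26.
  x = λ² - 19 - 24 = 676 - 43 ≡ 4; y = λ·(19 - 4) - 33 ≡ 24. → (4, 24)
3H = (4, 24).
Finally 3G + 3H:
(27, 5) + (4, 24). λ = (24 - 5)/(4 - 27) ≡ 19/14 mod 37. 14⁻¹ ≡ 8 (mod 37) since 14·8 = 112 ≡ 1, so λ ≡ 4.
  x = λ² - 27 - 4 = 16 - 31 ≡ 22; y = λ·(27 - 22) - 5 ≡ 15. → (22, 15)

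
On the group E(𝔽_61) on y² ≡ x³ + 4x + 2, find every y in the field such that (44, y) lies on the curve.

none

x³ + 4x + 2 = 85362 ≡ 23 (mod 61).
23 is a non-residue mod 61; no y exists.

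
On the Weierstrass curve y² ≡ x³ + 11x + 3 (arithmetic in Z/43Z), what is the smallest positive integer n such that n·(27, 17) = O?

2P: tangent at (27, 17): λ = (3·27² + 11)/(2·17) ≡ 5/34. 34⁻¹ ≡ 19 (mod 43), so λ ≡ 5·19 ≡ 9.
  x = λ² - 27 - 27 = 81 - 54 ≡ 27; y = λ·(27 - 27) - 17 ≡ 26. → (27, 26)
3P: (27, 26) + (27, 17): same x and y₁ ≡ -y₂, so the sum is O.
3P = O, so the order is 3.

3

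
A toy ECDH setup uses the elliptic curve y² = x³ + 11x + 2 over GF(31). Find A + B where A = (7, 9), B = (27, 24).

(15, 16)

(7, 9) + (27, 24). λ = (24 - 9)/(27 - 7) ≡ 15/20 mod 31. 20⁻¹ ≡ 14 (mod 31), so λ ≡ 24.
  x = λ² - 7 - 27 = 576 - 34 ≡ 15; y = λ·(7 - 15) - 9 ≡ 16. → (15, 16)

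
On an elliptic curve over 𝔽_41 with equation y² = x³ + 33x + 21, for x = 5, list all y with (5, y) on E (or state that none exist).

none

x³ + 33x + 21 = 311 ≡ 24 (mod 41).
24 is a non-residue mod 41; no y exists.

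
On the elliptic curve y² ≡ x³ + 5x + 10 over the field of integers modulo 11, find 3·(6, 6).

(1, 4)

Write P = (6, 6).
Repeated addition: build up to 3P.
2P: tangent at (6, 6): λ = (3·6² + 5)/(2·6) ≡ 3/1. 1⁻¹ ≡ 1 (mod 11) since 1·1 = 1 ≡ 1, so λ ≡ 3·1 ≡ 3.
  x = λ² - 6 - 6 = 9 - 12 ≡ 8; y = λ·(6 - 8) - 6 ≡ 10. → (8, 10)
3P: (8, 10) + (6, 6). λ = (6 - 10)/(6 - 8) ≡ 7/9 mod 11. 9⁻¹ ≡ 5 (mod 11), so λ ≡ 2.
  x = λ² - 8 - 6 = 4 - 14 ≡ 1; y = λ·(8 - 1) - 10 ≡ 4. → (1, 4)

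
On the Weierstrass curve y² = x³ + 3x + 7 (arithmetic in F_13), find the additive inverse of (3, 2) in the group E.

(3, 11)

-(3, 2) = (3, -2 mod 13) = (3, 11).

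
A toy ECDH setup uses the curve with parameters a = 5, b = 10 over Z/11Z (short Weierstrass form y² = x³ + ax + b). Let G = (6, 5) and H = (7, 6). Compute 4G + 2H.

First 4G:
Repeated addition: build up to 4G.
2G: tangent at (6, 5): λ = (3·6² + 5)/(2·5) ≡ 3/10. 10⁻¹ ≡ 10 (mod 11) since 10·10 = 100 ≡ 1, so λ ≡ 3·10 ≡ 8.
  x = λ² - 6 - 6 = 64 - 12 ≡ 8; y = λ·(6 - 8) - 5 ≡ 1. → (8, 1)
3G: (8, 1) + (6, 5). λ = (5 - 1)/(6 - 8) ≡ 4/9 mod 11. 9⁻¹ ≡ 5 (mod 11) since 9·5 = 45 ≡ 1, so λ ≡ 9.
  x = λ² - 8 - 6 = 81 - 14 ≡ 1; y = λ·(8 - 1) - 1 ≡ 7. → (1, 7)
4G: (1, 7) + (6, 5). λ = (5 - 7)/(6 - 1) ≡ 9/5 mod 11. 5⁻¹ ≡ 9 (mod 11), so λ ≡ 4.
  x = λ² - 1 - 6 = 16 - 7 ≡ 9; y = λ·(1 - 9) - 7 ≡ 5. → (9, 5)
4G = (9, 5).
Next 2H:
Repeated addition: build up to 2H.
2H: tangent at (7, 6): λ = (3·7² + 5)/(2·6) ≡ 9/1. 1⁻¹ ≡ 1 (mod 11), so λ ≡ 9·1 ≡ 9.
  x = λ² - 7 - 7 = 81 - 14 ≡ 1; y = λ·(7 - 1) - 6 ≡ 4. → (1, 4)
2H = (1, 4).
Finally 4G + 2H:
(9, 5) + (1, 4). λ = (4 - 5)/(1 - 9) ≡ 10/3 mod 11. 3⁻¹ ≡ 4 (mod 11), so λ ≡ 7.
  x = λ² - 9 - 1 = 49 - 10 ≡ 6; y = λ·(9 - 6) - 5 ≡ 5. → (6, 5)

(6, 5)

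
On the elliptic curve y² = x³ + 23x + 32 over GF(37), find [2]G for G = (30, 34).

(11, 32)

tangent at (30, 34): λ = (3·30² + 23)/(2·34) ≡ 22/31. 31⁻¹ ≡ 6 (mod 37), so λ ≡ 22·6 ≡ 21.
  x = λ² - 30 - 30 = 441 - 60 ≡ 11; y = λ·(30 - 11) - 34 ≡ 32. → (11, 32)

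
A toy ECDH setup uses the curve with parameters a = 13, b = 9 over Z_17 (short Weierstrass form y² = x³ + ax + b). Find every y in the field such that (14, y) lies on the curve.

none

x³ + 13x + 9 = 2935 ≡ 11 (mod 17).
11 is a non-residue mod 17; no y exists.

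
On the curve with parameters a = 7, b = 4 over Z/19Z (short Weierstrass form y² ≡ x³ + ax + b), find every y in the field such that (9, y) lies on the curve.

6, 13

x³ + 7x + 4 = 796 ≡ 17 (mod 19).
Square roots of 17 mod 19: 6 and 13 (since 6² = 36 ≡ 17).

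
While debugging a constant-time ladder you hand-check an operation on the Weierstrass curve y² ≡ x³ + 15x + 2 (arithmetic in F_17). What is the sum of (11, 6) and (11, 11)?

The two points share x = 11 and their y-coordinates satisfy 6 + 11 ≡ 0 (mod 17), so they are inverses. Their sum is O.

O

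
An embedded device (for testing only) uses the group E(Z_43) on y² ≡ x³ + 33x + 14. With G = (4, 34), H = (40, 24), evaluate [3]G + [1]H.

(25, 34)

First 3G:
Repeated addition: build up to 3G.
2G: tangent at (4, 34): λ = (3·4² + 33)/(2·34) ≡ 38/25. 25⁻¹ ≡ 31 (mod 43) since 25·31 = 775 ≡ 1, so λ ≡ 38·31 ≡ 17.
  x = λ² - 4 - 4 = 289 - 8 ≡ 23; y = λ·(4 - 23) - 34 ≡ 30. → (23, 30)
3G: (23, 30) + (4, 34). λ = (34 - 30)/(4 - 23) ≡ 4/24 mod 43. 24⁻¹ ≡ 9 (mod 43), so λ ≡ 36.
  x = λ² - 23 - 4 = 1296 - 27 ≡ 22; y = λ·(23 - 22) - 30 ≡ 6. → (22, 6)
3G = (22, 6).
Finally 3G + H:
(22, 6) + (40, 24). λ = (24 - 6)/(40 - 22) ≡ 18/18 mod 43. 18⁻¹ ≡ 12 (mod 43), so λ ≡ 1.
  x = λ² - 22 - 40 = 1 - 62 ≡ 25; y = λ·(22 - 25) - 6 ≡ 34. → (25, 34)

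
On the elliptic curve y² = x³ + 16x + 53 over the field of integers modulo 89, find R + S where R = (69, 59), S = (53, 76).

(69, 59) + (53, 76). λ = (76 - 59)/(53 - 69) ≡ 17/73 mod 89. 73⁻¹ ≡ 50 (mod 89), so λ ≡ 49.
  x = λ² - 69 - 53 = 2401 - 122 ≡ 54; y = λ·(69 - 54) - 59 ≡ 53. → (54, 53)

(54, 53)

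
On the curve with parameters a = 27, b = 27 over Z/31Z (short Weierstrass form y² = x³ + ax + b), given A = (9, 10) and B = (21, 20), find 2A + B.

(13, 8)

First 2A:
Repeated addition: build up to 2A.
2A: tangent at (9, 10): λ = (3·9² + 27)/(2·10) ≡ 22/20. 20⁻¹ ≡ 14 (mod 31), so λ ≡ 22·14 ≡ 29.
  x = λ² - 9 - 9 = 841 - 18 ≡ 17; y = λ·(9 - 17) - 10 ≡ 6. → (17, 6)
2A = (17, 6).
Finally 2A + B:
(17, 6) + (21, 20). λ = (20 - 6)/(21 - 17) ≡ 14/4 mod 31. 4⁻¹ ≡ 8 (mod 31), so λ ≡ 19.
  x = λ² - 17 - 21 = 361 - 38 ≡ 13; y = λ·(17 - 13) - 6 ≡ 8. → (13, 8)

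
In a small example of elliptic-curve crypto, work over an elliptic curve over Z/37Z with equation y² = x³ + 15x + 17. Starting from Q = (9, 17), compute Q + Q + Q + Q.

(28, 35)

Double-and-add on 4 = (100)₂. Start with Q = (9, 17) for the leading 1-bit.
double: tangent at (9, 17): λ = (3·9² + 15)/(2·17) ≡ 36/34. 34⁻¹ ≡ 12 (mod 37), so λ ≡ 36·12 ≡ 25.
  x = λ² - 9 - 9 = 625 - 18 ≡ 15; y = λ·(9 - 15) - 17 ≡ 18. → (15, 18)
double: tangent at (15, 18): λ = (3·15² + 15)/(2·18) ≡ 24/36. 36⁻¹ ≡ 36 (mod 37), so λ ≡ 24·36 ≡ 13.
  x = λ² - 15 - 15 = 169 - 30 ≡ 28; y = λ·(15 - 28) - 18 ≡ 35. → (28, 35)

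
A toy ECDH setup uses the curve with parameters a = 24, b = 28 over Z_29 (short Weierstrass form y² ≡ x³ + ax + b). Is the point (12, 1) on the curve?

y² = 1² ≡ 1; x³ + 24x + 28 = 2044 ≡ 14 (mod 29). 1 ≠ 14.

no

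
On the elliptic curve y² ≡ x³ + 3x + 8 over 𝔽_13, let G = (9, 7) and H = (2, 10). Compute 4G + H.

(12, 11)

First 4G:
Repeated addition: build up to 4G.
2G: tangent at (9, 7): λ = (3·9² + 3)/(2·7) ≡ 12/1. 1⁻¹ ≡ 1 (mod 13), so λ ≡ 12·1 ≡ 12.
  x = λ² - 9 - 9 = 144 - 18 ≡ 9; y = λ·(9 - 9) - 7 ≡ 6. → (9, 6)
3G: (9, 6) + (9, 7): same x and y₁ ≡ -y₂, so the sum is the point at infinity.
4G: the point at infinity + (9, 7) = (9, 7) (identity).
4G = (9, 7).
Finally 4G + H:
(9, 7) + (2, 10). λ = (10 - 7)/(2 - 9) ≡ 3/6 mod 13. 6⁻¹ ≡ 11 (mod 13), so λ ≡ 7.
  x = λ² - 9 - 2 = 49 - 11 ≡ 12; y = λ·(9 - 12) - 7 ≡ 11. → (12, 11)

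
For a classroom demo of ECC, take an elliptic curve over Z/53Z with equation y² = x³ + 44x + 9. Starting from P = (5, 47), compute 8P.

Repeated addition: build up to 8P.
2P: tangent at (5, 47): λ = (3·5² + 44)/(2·47) ≡ 13/41. 41⁻¹ ≡ 22 (mod 53) since 41·22 = 902 ≡ 1, so λ ≡ 13·22 ≡ 21.
  x = λ² - 5 - 5 = 441 - 10 ≡ 7; y = λ·(5 - 7) - 47 ≡ 17. → (7, 17)
3P: (7, 17) + (5, 47). λ = (47 - 17)/(5 - 7) ≡ 30/51 mod 53. 51⁻¹ ≡ 26 (mod 53), so λ ≡ 38.
  x = λ² - 7 - 5 = 1444 - 12 ≡ 1; y = λ·(7 - 1) - 17 ≡ 52. → (1, 52)
4P: (1, 52) + (5, 47). λ = (47 - 52)/(5 - 1) ≡ 48/4 mod 53. 4⁻¹ ≡ 40 (mod 53) since 4·40 = 160 ≡ 1, so λ ≡ 12.
  x = λ² - 1 - 5 = 144 - 6 ≡ 32; y = λ·(1 - 32) - 52 ≡ 0. → (32, 0)
5P: (32, 0) + (5, 47). λ = (47 - 0)/(5 - 32) ≡ 47/26 mod 53. 26⁻¹ ≡ 51 (mod 53), so λ ≡ 12.
  x = λ² - 32 - 5 = 144 - 37 ≡ 1; y = λ·(32 - 1) - 0 ≡ 1. → (1, 1)
6P: (1, 1) + (5, 47). λ = (47 - 1)/(5 - 1) ≡ 46/4 mod 53. 4⁻¹ ≡ 40 (mod 53) since 4·40 = 160 ≡ 1, so λ ≡ 38.
  x = λ² - 1 - 5 = 1444 - 6 ≡ 7; y = λ·(1 - 7) - 1 ≡ 36. → (7, 36)
7P: (7, 36) + (5, 47). λ = (47 - 36)/(5 - 7) ≡ 11/51 mod 53. 51⁻¹ ≡ 26 (mod 53) since 51·26 = 1326 ≡ 1, so λ ≡ 21.
  x = λ² - 7 - 5 = 441 - 12 ≡ 5; y = λ·(7 - 5) - 36 ≡ 6. → (5, 6)
8P: (5, 6) + (5, 47): same x and y₁ ≡ -y₂, so the sum is the point at infinity.

O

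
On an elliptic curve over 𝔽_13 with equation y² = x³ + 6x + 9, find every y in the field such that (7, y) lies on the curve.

x³ + 6x + 9 = 394 ≡ 4 (mod 13).
Square roots of 4 mod 13: 2 and 11 (since 2² = 4 ≡ 4).

2, 11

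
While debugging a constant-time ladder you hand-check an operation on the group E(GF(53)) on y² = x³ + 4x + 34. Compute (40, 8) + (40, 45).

O

The two points share x = 40 and their y-coordinates satisfy 8 + 45 ≡ 0 (mod 53), so they are inverses. Their sum is ∞.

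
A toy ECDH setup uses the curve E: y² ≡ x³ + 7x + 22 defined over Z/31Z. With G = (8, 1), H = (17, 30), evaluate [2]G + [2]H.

First 2G:
Repeated addition: build up to 2G.
2G: tangent at (8, 1): λ = (3·8² + 7)/(2·1) ≡ 13/2. 2⁻¹ ≡ 16 (mod 31), so λ ≡ 13·16 ≡ 22.
  x = λ² - 8 - 8 = 484 - 16 ≡ 3; y = λ·(8 - 3) - 1 ≡ 16. → (3, 16)
2G = (3, 16).
Next 2H:
Repeated addition: build up to 2H.
2H: tangent at (17, 30): λ = (3·17² + 7)/(2·30) ≡ 6/29. 29⁻¹ ≡ 15 (mod 31) since 29·15 = 435 ≡ 1, so λ ≡ 6·15 ≡ 28.
  x = λ² - 17 - 17 = 784 - 34 ≡ 6; y = λ·(17 - 6) - 30 ≡ 30. → (6, 30)
2H = (6, 30).
Finally 2G + 2H:
(3, 16) + (6, 30). λ = (30 - 16)/(6 - 3) ≡ 14/3 mod 31. 3⁻¹ ≡ 21 (mod 31), so λ ≡ 15.
  x = λ² - 3 - 6 = 225 - 9 ≡ 30; y = λ·(3 - 30) - 16 ≡ 13. → (30, 13)

(30, 13)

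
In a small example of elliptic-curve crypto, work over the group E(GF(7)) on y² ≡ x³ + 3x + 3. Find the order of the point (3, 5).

3

2P: tangent at (3, 5): λ = (3·3² + 3)/(2·5) ≡ 2/3. 3⁻¹ ≡ 5 (mod 7), so λ ≡ 2·5 ≡ 3.
  x = λ² - 3 - 3 = 9 - 6 ≡ 3; y = λ·(3 - 3) - 5 ≡ 2. → (3, 2)
3P: (3, 2) + (3, 5): same x and y₁ ≡ -y₂, so the sum is O.
3P = O, so the order is 3.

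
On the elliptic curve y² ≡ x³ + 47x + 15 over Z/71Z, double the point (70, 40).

(39, 6)

tangent at (70, 40): λ = (3·70² + 47)/(2·40) ≡ 50/9. 9⁻¹ ≡ 8 (mod 71), so λ ≡ 50·8 ≡ 45.
  x = λ² - 70 - 70 = 2025 - 140 ≡ 39; y = λ·(70 - 39) - 40 ≡ 6. → (39, 6)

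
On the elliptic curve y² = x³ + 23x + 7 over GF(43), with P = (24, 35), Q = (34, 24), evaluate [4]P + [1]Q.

(24, 35)

First 4P:
Repeated addition: build up to 4P.
2P: tangent at (24, 35): λ = (3·24² + 23)/(2·35) ≡ 31/27. 27⁻¹ ≡ 8 (mod 43) since 27·8 = 216 ≡ 1, so λ ≡ 31·8 ≡ 33.
  x = λ² - 24 - 24 = 1089 - 48 ≡ 9; y = λ·(24 - 9) - 35 ≡ 30. → (9, 30)
3P: (9, 30) + (24, 35). λ = (35 - 30)/(24 - 9) ≡ 5/15 mod 43. 15⁻¹ ≡ 23 (mod 43) since 15·23 = 345 ≡ 1, so λ ≡ 29.
  x = λ² - 9 - 24 = 841 - 33 ≡ 34; y = λ·(9 - 34) - 30 ≡ 19. → (34, 19)
4P: (34, 19) + (24, 35). λ = (35 - 19)/(24 - 34) ≡ 16/33 mod 43. 33⁻¹ ≡ 30 (mod 43) since 33·30 = 990 ≡ 1, so λ ≡ 7.
  x = λ² - 34 - 24 = 49 - 58 ≡ 34; y = λ·(34 - 34) - 19 ≡ 24. → (34, 24)
4P = (34, 24).
Finally 4P + Q:
tangent at (34, 24): λ = (3·34² + 23)/(2·24) ≡ 8/5. 5⁻¹ ≡ 26 (mod 43) since 5·26 = 130 ≡ 1, so λ ≡ 8·26 ≡ 36.
  x = λ² - 34 - 34 = 1296 - 68 ≡ 24; y = λ·(34 - 24) - 24 ≡ 35. → (24, 35)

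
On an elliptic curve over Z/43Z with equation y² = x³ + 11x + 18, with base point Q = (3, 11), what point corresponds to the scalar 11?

(10, 15)

Double-and-add on 11 = (1011)₂. Start with Q = (3, 11) for the leading 1-bit.
double: tangent at (3, 11): λ = (3·3² + 11)/(2·11) ≡ 38/22. 22⁻¹ ≡ 2 (mod 43), so λ ≡ 38·2 ≡ 33.
  x = λ² - 3 - 3 = 1089 - 6 ≡ 8; y = λ·(3 - 8) - 11 ≡ 39. → (8, 39)
double: tangent at (8, 39): λ = (3·8² + 11)/(2·39) ≡ 31/35. 35⁻¹ ≡ 16 (mod 43), so λ ≡ 31·16 ≡ 23.
  x = λ² - 8 - 8 = 529 - 16 ≡ 40; y = λ·(8 - 40) - 39 ≡ 42. → (40, 42)
add Q: (40, 42) + (3, 11). λ = (11 - 42)/(3 - 40) ≡ 12/6 mod 43. 6⁻¹ ≡ 36 (mod 43), so λ ≡ 2.
  x = λ² - 40 - 3 = 4 - 43 ≡ 4; y = λ·(40 - 4) - 42 ≡ 30. → (4, 30)
double: tangent at (4, 30): λ = (3·4² + 11)/(2·30) ≡ 16/17. 17⁻¹ ≡ 38 (mod 43), so λ ≡ 16·38 ≡ 6.
  x = λ² - 4 - 4 = 36 - 8 ≡ 28; y = λ·(4 - 28) - 30 ≡ 41. → (28, 41)
add Q: (28, 41) + (3, 11). λ = (11 - 41)/(3 - 28) ≡ 13/18 mod 43. 18⁻¹ ≡ 12 (mod 43), so λ ≡ 27.
  x = λ² - 28 - 3 = 729 - 31 ≡ 10; y = λ·(28 - 10) - 41 ≡ 15. → (10, 15)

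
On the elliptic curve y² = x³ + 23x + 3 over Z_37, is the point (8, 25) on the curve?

yes

y² = 25² ≡ 33; x³ + 23x + 3 = 699 ≡ 33 (mod 37). 33 = 33.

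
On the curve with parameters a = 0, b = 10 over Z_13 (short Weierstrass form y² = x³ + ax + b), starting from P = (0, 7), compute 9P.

O

Repeated addition: build up to 9P.
2P: tangent at (0, 7): λ = (3·0² + 0)/(2·7) ≡ 0/1. 1⁻¹ ≡ 1 (mod 13) since 1·1 = 1 ≡ 1, so λ ≡ 0·1 ≡ 0.
  x = λ² - 0 - 0 = 0 - 0 ≡ 0; y = λ·(0 - 0) - 7 ≡ 6. → (0, 6)
3P: (0, 6) + (0, 7): same x and y₁ ≡ -y₂, so the sum is O.
4P: O + (0, 7) = (0, 7) (identity).
5P: tangent at (0, 7): λ = (3·0² + 0)/(2·7) ≡ 0/1. 1⁻¹ ≡ 1 (mod 13), so λ ≡ 0·1 ≡ 0.
  x = λ² - 0 - 0 = 0 - 0 ≡ 0; y = λ·(0 - 0) - 7 ≡ 6. → (0, 6)
6P: (0, 6) + (0, 7): same x and y₁ ≡ -y₂, so the sum is O.
7P: O + (0, 7) = (0, 7) (identity).
8P: tangent at (0, 7): λ = (3·0² + 0)/(2·7) ≡ 0/1. 1⁻¹ ≡ 1 (mod 13), so λ ≡ 0·1 ≡ 0.
  x = λ² - 0 - 0 = 0 - 0 ≡ 0; y = λ·(0 - 0) - 7 ≡ 6. → (0, 6)
9P: (0, 6) + (0, 7): same x and y₁ ≡ -y₂, so the sum is O.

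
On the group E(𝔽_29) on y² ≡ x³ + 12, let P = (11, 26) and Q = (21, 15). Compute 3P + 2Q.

First 3P:
Repeated addition: build up to 3P.
2P: tangent at (11, 26): λ = (3·11² + 0)/(2·26) ≡ 15/23. 23⁻¹ ≡ 24 (mod 29), so λ ≡ 15·24 ≡ 12.
  x = λ² - 11 - 11 = 144 - 22 ≡ 6; y = λ·(11 - 6) - 26 ≡ 5. → (6, 5)
3P: (6, 5) + (11, 26). λ = (26 - 5)/(11 - 6) ≡ 21/5 mod 29. 5⁻¹ ≡ 6 (mod 29) since 5·6 = 30 ≡ 1, so λ ≡ 10.
  x = λ² - 6 - 11 = 100 - 17 ≡ 25; y = λ·(6 - 25) - 5 ≡ 8. → (25, 8)
3P = (25, 8).
Next 2Q:
Repeated addition: build up to 2Q.
2Q: tangent at (21, 15): λ = (3·21² + 0)/(2·15) ≡ 18/1. 1⁻¹ ≡ 1 (mod 29), so λ ≡ 18·1 ≡ 18.
  x = λ² - 21 - 21 = 324 - 42 ≡ 21; y = λ·(21 - 21) - 15 ≡ 14. → (21, 14)
2Q = (21, 14).
Finally 3P + 2Q:
(25, 8) + (21, 14). λ = (14 - 8)/(21 - 25) ≡ 6/25 mod 29. 25⁻¹ ≡ 7 (mod 29) since 25·7 = 175 ≡ 1, so λ ≡ 13.
  x = λ² - 25 - 21 = 169 - 46 ≡ 7; y = λ·(25 - 7) - 8 ≡ 23. → (7, 23)

(7, 23)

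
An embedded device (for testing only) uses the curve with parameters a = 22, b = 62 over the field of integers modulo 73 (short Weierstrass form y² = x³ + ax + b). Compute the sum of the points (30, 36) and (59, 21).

(61, 48)

(30, 36) + (59, 21). λ = (21 - 36)/(59 - 30) ≡ 58/29 mod 73. 29⁻¹ ≡ 68 (mod 73), so λ ≡ 2.
  x = λ² - 30 - 59 = 4 - 89 ≡ 61; y = λ·(30 - 61) - 36 ≡ 48. → (61, 48)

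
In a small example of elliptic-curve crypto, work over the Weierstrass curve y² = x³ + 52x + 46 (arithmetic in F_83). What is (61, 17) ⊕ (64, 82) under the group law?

(61, 17) + (64, 82). λ = (82 - 17)/(64 - 61) ≡ 65/3 mod 83. 3⁻¹ ≡ 28 (mod 83) since 3·28 = 84 ≡ 1, so λ ≡ 77.
  x = λ² - 61 - 64 = 5929 - 125 ≡ 77; y = λ·(61 - 77) - 17 ≡ 79. → (77, 79)

(77, 79)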